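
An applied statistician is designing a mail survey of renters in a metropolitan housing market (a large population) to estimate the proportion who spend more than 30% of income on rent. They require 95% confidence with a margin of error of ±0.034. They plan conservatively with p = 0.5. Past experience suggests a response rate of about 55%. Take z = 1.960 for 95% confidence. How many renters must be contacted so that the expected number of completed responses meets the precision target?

1511

Completed interviews needed: n₀ = 1.960² × 0.2500 / 0.034² ≈ 830.80 → 831.
At a 55% response rate, contacts needed = 831 / 0.55 ≈ 1510.91 → 1511.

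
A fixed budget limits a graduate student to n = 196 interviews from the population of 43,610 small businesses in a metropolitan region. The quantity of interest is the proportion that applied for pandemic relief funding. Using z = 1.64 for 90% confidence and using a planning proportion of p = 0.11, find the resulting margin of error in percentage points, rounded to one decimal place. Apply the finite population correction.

3.7

Finite-population factor: (N−n)/(N−1) = (43610−196)/(43610−1) = 0.9955.
SE(p̂) = √[p(1−p)/n · (N−n)/(N−1)] = √[0.0979/196 × 0.9955] = 0.02230.
E = z × SE = 1.64 × 0.02230 = 0.03657 ≈ 3.7 percentage points.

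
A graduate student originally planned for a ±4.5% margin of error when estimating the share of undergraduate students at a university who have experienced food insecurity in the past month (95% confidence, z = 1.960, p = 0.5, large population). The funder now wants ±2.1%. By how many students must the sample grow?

At ±4.5%: n = 1.960² × 0.2500 / 0.045² ≈ 474.27 → 475.
At ±2.1%: n = 1.960² × 0.2500 / 0.021² ≈ 2177.78 → 2178.
Additional respondents: 2178 − 475 = 1703.

1703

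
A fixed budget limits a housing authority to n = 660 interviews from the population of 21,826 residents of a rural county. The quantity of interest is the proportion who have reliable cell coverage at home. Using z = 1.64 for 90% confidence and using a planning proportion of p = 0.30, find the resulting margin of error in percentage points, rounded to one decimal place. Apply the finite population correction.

2.9

Finite-population factor: (N−n)/(N−1) = (21826−660)/(21826−1) = 0.9698.
SE(p̂) = √[p(1−p)/n · (N−n)/(N−1)] = √[0.2100/660 × 0.9698] = 0.01757.
E = z × SE = 1.64 × 0.01757 = 0.02881 ≈ 2.9 percentage points.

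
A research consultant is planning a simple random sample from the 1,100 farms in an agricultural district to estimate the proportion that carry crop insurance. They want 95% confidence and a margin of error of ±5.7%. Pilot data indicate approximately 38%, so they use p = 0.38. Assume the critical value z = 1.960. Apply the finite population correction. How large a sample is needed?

Unadjusted: n₀ = 1.960² × 0.38 × 0.62 / 0.057² ≈ 278.57, so n₀ = 279.
Finite population correction with N = 1,100: n = n₀ / (1 + (n₀−1)/N) = 279 / (1 + 278/1100) = 279 / 1.2527 ≈ 222.71.
Rounding up, n = 223.

223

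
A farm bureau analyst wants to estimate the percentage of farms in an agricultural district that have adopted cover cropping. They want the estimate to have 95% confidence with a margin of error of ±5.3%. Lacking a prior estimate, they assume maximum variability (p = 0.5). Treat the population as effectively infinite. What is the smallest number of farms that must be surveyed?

342

For 95% confidence, z = 1.960.
With p = 0.5, p(1−p) = 0.25.
n = z²·p(1−p)/E² = 1.960² × 0.2500 / 0.053² = 3.8416 × 0.2500 / 0.002809 ≈ 341.90.
Rounding up gives n = 342.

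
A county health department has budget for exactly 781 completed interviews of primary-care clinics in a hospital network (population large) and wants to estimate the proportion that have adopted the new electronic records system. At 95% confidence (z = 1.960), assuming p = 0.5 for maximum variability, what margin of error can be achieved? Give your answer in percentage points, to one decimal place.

SE(p̂) = √[p(1−p)/n] = √[0.2500/781] = 0.01789.
E = z × SE = 1.960 × 0.01789 = 0.03507, or 3.5 percentage points.

3.5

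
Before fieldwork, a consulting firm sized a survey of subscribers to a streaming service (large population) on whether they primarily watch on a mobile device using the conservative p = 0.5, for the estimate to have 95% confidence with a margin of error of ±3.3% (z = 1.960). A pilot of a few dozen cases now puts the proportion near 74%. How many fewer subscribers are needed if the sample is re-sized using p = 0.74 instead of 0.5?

Conservative (p = 0.5): n = 1.960² × 0.25 / 0.033² ≈ 881.91 → 882.
Using p = 0.74: p(1−p) = 0.1924, so n = 1.960² × 0.1924 / 0.033² ≈ 678.72 → 679.
Reduction: 882 − 679 = 203.

203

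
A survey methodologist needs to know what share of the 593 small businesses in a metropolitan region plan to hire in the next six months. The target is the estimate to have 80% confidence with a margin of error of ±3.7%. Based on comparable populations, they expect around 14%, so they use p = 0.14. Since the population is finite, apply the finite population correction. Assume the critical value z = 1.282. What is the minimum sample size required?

Unadjusted: n₀ = 1.282² × 0.14 × 0.86 / 0.037² ≈ 144.54, so n₀ = 145.
Finite population correction with N = 593: n = n₀ / (1 + (n₀−1)/N) = 145 / (1 + 144/593) = 145 / 1.2428 ≈ 116.67.
Rounding up, n = 117.

117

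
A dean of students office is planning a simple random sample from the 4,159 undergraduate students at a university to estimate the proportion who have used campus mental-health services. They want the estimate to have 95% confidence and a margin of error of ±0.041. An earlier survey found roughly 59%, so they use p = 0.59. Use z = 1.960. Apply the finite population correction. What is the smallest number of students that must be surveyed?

Unadjusted: n₀ = 1.960² × 0.59 × 0.41 / 0.041² ≈ 552.82, so n₀ = 553.
Finite population correction with N = 4,159: n = n₀ / (1 + (n₀−1)/N) = 553 / (1 + 552/4159) = 553 / 1.1327 ≈ 488.20.
Rounding up, n = 489.

489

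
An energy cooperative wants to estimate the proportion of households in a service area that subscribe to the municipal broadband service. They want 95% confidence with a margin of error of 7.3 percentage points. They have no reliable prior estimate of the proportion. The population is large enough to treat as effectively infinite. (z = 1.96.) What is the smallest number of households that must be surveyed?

With no prior estimate, use p = 0.5, giving p(1−p) = 0.25.
n = z²·p(1−p)/E² = 1.96² × 0.2500 / 0.073² = 3.8416 × 0.2500 / 0.005329 ≈ 180.22.
Rounding up gives n = 181.

181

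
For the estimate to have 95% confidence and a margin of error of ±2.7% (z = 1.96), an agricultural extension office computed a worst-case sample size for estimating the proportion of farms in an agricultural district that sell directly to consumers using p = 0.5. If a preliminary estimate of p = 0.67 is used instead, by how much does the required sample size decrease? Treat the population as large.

Conservative (p = 0.5): n = 1.96² × 0.25 / 0.027² ≈ 1317.42 → 1318.
Using p = 0.67: p(1−p) = 0.2211, so n = 1.96² × 0.2211 / 0.027² ≈ 1165.13 → 1166.
Reduction: 1318 − 1166 = 152.

152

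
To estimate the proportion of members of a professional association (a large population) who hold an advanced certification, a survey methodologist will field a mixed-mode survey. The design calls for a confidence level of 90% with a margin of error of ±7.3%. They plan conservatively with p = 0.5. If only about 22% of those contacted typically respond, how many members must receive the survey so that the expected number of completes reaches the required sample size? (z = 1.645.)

578

Completed interviews needed: n₀ = 1.645² × 0.2500 / 0.073² ≈ 126.95 → 127.
At a 22% response rate, contacts needed = 127 / 0.22 ≈ 577.27 → 578.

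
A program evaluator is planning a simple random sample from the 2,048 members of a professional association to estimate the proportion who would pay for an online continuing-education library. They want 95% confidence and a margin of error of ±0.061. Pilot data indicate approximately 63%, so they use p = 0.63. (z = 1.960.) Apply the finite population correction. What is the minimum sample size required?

Unadjusted: n₀ = 1.960² × 0.63 × 0.37 / 0.061² ≈ 240.65, so n₀ = 241.
Finite population correction with N = 2,048: n = n₀ / (1 + (n₀−1)/N) = 241 / (1 + 240/2048) = 241 / 1.1172 ≈ 215.72.
Rounding up, n = 216.

216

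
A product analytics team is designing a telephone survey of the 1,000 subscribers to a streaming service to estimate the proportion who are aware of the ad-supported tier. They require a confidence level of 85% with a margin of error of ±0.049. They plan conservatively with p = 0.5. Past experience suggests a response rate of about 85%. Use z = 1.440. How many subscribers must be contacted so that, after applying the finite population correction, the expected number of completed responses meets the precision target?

210

Completed interviews needed (unadjusted): n₀ = 1.440² × 0.2500 / 0.049² ≈ 215.91 → 216.
FPC for N = 1,000: n = 216 / (1 + 215/1000) = 216 / 1.2150 ≈ 177.78 → 178.
At an 85% response rate, contacts needed = 178 / 0.85 ≈ 209.41 → 210.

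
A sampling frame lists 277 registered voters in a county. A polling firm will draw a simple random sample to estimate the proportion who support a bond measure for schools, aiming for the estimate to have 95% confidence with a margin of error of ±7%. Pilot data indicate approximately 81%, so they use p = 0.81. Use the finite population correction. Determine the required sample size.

85

For 95% confidence, z = 1.96.
Unadjusted: n₀ = 1.96² × 0.81 × 0.19 / 0.070² ≈ 120.66, so n₀ = 121.
Finite population correction with N = 277: n = n₀ / (1 + (n₀−1)/N) = 121 / (1 + 120/277) = 121 / 1.4332 ≈ 84.43.
Rounding up, n = 85.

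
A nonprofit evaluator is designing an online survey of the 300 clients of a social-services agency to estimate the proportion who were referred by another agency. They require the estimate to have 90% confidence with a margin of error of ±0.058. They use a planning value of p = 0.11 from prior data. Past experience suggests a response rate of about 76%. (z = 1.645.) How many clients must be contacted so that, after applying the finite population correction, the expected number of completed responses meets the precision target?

83

Completed interviews needed (unadjusted): n₀ = 1.645² × 0.0979 / 0.058² ≈ 78.75 → 79.
FPC for N = 300: n = 79 / (1 + 78/300) = 79 / 1.2600 ≈ 62.70 → 63.
At a 76% response rate, contacts needed = 63 / 0.76 ≈ 82.89 → 83.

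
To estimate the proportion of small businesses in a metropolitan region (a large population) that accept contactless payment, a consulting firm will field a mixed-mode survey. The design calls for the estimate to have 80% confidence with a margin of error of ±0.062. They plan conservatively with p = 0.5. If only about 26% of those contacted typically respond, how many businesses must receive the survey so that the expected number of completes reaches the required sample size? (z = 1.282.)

412

Completed interviews needed: n₀ = 1.282² × 0.2500 / 0.062² ≈ 106.89 → 107.
At a 26% response rate, contacts needed = 107 / 0.26 ≈ 411.54 → 412.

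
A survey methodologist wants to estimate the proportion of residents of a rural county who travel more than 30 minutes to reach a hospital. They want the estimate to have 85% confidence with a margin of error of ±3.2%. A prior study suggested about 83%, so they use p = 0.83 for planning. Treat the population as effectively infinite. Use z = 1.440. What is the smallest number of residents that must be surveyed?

With p = 0.83, p(1−p) = 0.1411.
n = z²·p(1−p)/E² = 1.440² × 0.1411 / 0.032² = 2.0736 × 0.1411 / 0.001024 ≈ 285.73.
Rounding up gives n = 286.

286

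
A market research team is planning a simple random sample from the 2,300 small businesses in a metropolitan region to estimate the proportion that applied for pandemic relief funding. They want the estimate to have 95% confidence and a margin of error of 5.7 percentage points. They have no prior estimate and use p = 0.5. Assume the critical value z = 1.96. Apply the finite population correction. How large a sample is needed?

Unadjusted: n₀ = 1.96² × 0.50 × 0.50 / 0.057² ≈ 295.60, so n₀ = 296.
Finite population correction with N = 2,300: n = n₀ / (1 + (n₀−1)/N) = 296 / (1 + 295/2300) = 296 / 1.1283 ≈ 262.35.
Rounding up, n = 263.

263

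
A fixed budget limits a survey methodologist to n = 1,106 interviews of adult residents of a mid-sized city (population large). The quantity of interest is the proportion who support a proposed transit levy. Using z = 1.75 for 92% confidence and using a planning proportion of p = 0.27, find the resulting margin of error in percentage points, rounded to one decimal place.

2.3

SE(p̂) = √[p(1−p)/n] = √[0.1971/1106] = 0.01335.
E = z × SE = 1.75 × 0.01335 = 0.02336, or 2.3 percentage points.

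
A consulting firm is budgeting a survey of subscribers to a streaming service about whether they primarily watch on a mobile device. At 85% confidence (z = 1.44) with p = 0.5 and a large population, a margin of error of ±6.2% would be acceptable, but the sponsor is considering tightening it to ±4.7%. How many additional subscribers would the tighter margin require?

100

At ±6.2%: n = 1.44² × 0.2500 / 0.062² ≈ 134.86 → 135.
At ±4.7%: n = 1.44² × 0.2500 / 0.047² ≈ 234.68 → 235.
Additional respondents: 235 − 135 = 100.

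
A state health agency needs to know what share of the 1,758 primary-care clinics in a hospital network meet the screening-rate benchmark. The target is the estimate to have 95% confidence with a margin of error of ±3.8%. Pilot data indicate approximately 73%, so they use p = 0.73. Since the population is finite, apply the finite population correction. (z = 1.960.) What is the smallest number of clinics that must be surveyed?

Unadjusted: n₀ = 1.960² × 0.73 × 0.27 / 0.038² ≈ 524.36, so n₀ = 525.
Finite population correction with N = 1,758: n = n₀ / (1 + (n₀−1)/N) = 525 / (1 + 524/1758) = 525 / 1.2981 ≈ 404.45.
Rounding up, n = 405.

405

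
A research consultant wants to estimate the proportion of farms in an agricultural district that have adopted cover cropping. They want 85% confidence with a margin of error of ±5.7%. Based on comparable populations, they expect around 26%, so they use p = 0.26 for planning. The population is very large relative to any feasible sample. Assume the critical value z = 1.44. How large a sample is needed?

With p = 0.26, p(1−p) = 0.1924.
n = z²·p(1−p)/E² = 1.44² × 0.1924 / 0.057² = 2.0736 × 0.1924 / 0.003249 ≈ 122.79.
Rounding up gives n = 123.

123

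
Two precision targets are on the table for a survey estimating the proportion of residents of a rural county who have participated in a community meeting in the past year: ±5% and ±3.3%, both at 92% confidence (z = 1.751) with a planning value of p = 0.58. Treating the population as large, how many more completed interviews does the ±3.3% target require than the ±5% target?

387

At ±5%: n = 1.751² × 0.2436 / 0.050² ≈ 298.75 → 299.
At ±3.3%: n = 1.751² × 0.2436 / 0.033² ≈ 685.84 → 686.
Additional respondents: 686 − 299 = 387.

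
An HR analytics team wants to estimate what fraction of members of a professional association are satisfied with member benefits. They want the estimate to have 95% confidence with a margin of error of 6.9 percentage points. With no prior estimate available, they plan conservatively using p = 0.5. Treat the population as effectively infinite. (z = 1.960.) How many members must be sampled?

With p = 0.5, p(1−p) = 0.25.
n = z²·p(1−p)/E² = 1.960² × 0.2500 / 0.069² = 3.8416 × 0.2500 / 0.004761 ≈ 201.72.
Rounding up gives n = 202.

202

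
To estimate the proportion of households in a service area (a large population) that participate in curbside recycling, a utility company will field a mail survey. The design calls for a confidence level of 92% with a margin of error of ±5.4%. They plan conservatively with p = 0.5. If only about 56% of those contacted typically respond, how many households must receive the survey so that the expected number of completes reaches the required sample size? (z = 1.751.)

470

Completed interviews needed: n₀ = 1.751² × 0.2500 / 0.054² ≈ 262.86 → 263.
At a 56% response rate, contacts needed = 263 / 0.56 ≈ 469.64 → 470.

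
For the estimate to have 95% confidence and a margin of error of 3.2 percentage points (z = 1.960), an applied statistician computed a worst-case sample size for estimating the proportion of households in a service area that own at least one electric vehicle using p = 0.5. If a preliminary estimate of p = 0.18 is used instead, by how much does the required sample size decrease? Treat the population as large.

Conservative (p = 0.5): n = 1.960² × 0.25 / 0.032² ≈ 937.89 → 938.
Using p = 0.18: p(1−p) = 0.1476, so n = 1.960² × 0.1476 / 0.032² ≈ 553.73 → 554.
Reduction: 938 − 554 = 384.

384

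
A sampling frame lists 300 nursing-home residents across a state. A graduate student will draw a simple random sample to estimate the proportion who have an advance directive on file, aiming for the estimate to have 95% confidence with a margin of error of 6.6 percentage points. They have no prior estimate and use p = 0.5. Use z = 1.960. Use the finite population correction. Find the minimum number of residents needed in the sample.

128

Unadjusted: n₀ = 1.960² × 0.50 × 0.50 / 0.066² ≈ 220.48, so n₀ = 221.
Finite population correction with N = 300: n = n₀ / (1 + (n₀−1)/N) = 221 / (1 + 220/300) = 221 / 1.7333 ≈ 127.50.
Rounding up, n = 128.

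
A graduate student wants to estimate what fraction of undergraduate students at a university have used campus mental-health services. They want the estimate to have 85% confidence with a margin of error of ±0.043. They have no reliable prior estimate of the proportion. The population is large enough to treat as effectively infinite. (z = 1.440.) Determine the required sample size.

With no prior estimate, use p = 0.5, giving p(1−p) = 0.25.
n = z²·p(1−p)/E² = 1.440² × 0.2500 / 0.043² = 2.0736 × 0.2500 / 0.001849 ≈ 280.37.
Rounding up gives n = 281.

281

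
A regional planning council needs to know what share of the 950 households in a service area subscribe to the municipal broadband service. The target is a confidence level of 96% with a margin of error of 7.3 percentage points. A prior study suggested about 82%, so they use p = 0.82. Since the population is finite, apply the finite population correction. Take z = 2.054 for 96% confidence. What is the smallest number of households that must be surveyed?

105

Unadjusted: n₀ = 2.054² × 0.82 × 0.18 / 0.073² ≈ 116.85, so n₀ = 117.
Finite population correction with N = 950: n = n₀ / (1 + (n₀−1)/N) = 117 / (1 + 116/950) = 117 / 1.1221 ≈ 104.27.
Rounding up, n = 105.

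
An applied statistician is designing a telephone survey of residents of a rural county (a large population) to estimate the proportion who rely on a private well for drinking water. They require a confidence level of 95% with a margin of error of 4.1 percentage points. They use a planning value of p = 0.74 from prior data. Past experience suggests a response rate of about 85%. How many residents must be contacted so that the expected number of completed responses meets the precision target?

For 95% confidence, z = 1.96.
Completed interviews needed: n₀ = 1.96² × 0.1924 / 0.041² ≈ 439.69 → 440.
At an 85% response rate, contacts needed = 440 / 0.85 ≈ 517.65 → 518.

518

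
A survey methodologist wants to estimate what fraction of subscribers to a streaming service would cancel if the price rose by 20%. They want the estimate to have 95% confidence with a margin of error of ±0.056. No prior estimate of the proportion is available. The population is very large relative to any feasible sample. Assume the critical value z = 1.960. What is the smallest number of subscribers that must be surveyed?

With no prior estimate, use p = 0.5, giving p(1−p) = 0.25.
n = z²·p(1−p)/E² = 1.960² × 0.2500 / 0.056² = 3.8416 × 0.2500 / 0.003136 ≈ 306.25.
Rounding up gives n = 307.

307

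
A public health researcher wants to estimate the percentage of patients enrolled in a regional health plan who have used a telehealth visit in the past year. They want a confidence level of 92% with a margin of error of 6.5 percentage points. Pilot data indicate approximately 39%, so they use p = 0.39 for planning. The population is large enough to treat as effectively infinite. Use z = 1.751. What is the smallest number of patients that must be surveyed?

With p = 0.39, p(1−p) = 0.2379.
n = z²·p(1−p)/E² = 1.751² × 0.2379 / 0.065² = 3.0660 × 0.2379 / 0.004225 ≈ 172.64.
Rounding up gives n = 173.

173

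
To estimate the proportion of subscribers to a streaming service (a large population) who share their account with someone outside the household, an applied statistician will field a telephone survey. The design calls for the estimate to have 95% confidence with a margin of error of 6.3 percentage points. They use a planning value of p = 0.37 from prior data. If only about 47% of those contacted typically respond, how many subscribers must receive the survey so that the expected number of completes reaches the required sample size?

481

For 95% confidence, z = 1.960.
Completed interviews needed: n₀ = 1.960² × 0.2331 / 0.063² ≈ 225.62 → 226.
At a 47% response rate, contacts needed = 226 / 0.47 ≈ 480.85 → 481.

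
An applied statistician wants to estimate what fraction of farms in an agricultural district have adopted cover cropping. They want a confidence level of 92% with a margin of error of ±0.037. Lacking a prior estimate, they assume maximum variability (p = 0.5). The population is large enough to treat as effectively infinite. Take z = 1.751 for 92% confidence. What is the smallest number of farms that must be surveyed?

560

With p = 0.5, p(1−p) = 0.25.
n = z²·p(1−p)/E² = 1.751² × 0.2500 / 0.037² = 3.0660 × 0.2500 / 0.001369 ≈ 559.90.
Rounding up gives n = 560.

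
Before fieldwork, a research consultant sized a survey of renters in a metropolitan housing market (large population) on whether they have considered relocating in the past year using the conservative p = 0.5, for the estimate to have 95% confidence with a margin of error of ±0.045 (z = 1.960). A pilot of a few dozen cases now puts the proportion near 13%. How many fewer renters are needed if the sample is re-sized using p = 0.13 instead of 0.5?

260

Conservative (p = 0.5): n = 1.960² × 0.25 / 0.045² ≈ 474.27 → 475.
Using p = 0.13: p(1−p) = 0.1131, so n = 1.960² × 0.1131 / 0.045² ≈ 214.56 → 215.
Reduction: 475 − 215 = 260.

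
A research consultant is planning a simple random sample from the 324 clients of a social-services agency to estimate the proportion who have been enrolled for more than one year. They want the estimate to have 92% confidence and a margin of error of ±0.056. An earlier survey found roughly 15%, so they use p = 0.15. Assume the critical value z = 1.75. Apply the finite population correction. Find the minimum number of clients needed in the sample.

91

Unadjusted: n₀ = 1.75² × 0.15 × 0.85 / 0.056² ≈ 124.51, so n₀ = 125.
Finite population correction with N = 324: n = n₀ / (1 + (n₀−1)/N) = 125 / (1 + 124/324) = 125 / 1.3827 ≈ 90.40.
Rounding up, n = 91.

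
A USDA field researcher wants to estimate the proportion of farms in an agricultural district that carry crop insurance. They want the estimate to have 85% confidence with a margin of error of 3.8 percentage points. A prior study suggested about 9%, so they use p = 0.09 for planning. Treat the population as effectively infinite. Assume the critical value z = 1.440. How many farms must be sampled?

With p = 0.09, p(1−p) = 0.0819.
n = z²·p(1−p)/E² = 1.440² × 0.0819 / 0.038² = 2.0736 × 0.0819 / 0.001444 ≈ 117.61.
Rounding up gives n = 118.

118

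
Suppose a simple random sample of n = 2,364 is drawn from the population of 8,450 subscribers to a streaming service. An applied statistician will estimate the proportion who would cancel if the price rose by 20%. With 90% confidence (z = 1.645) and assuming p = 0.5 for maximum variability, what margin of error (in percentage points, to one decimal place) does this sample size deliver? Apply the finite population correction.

1.4

Finite-population factor: (N−n)/(N−1) = (8450−2364)/(8450−1) = 0.7203.
SE(p̂) = √[p(1−p)/n · (N−n)/(N−1)] = √[0.2500/2364 × 0.7203] = 0.00873.
E = z × SE = 1.645 × 0.00873 = 0.01436 ≈ 1.4 percentage points.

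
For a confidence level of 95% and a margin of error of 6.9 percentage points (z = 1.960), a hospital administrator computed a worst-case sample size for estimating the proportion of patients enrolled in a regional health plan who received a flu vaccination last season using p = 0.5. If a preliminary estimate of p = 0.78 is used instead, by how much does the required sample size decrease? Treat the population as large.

63

Conservative (p = 0.5): n = 1.960² × 0.25 / 0.069² ≈ 201.72 → 202.
Using p = 0.78: p(1−p) = 0.1716, so n = 1.960² × 0.1716 / 0.069² ≈ 138.46 → 139.
Reduction: 202 − 139 = 63.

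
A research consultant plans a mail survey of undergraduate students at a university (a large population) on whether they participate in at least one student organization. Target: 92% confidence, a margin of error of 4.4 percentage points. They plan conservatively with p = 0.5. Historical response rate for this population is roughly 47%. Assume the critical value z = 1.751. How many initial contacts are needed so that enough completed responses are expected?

843

Completed interviews needed: n₀ = 1.751² × 0.2500 / 0.044² ≈ 395.92 → 396.
At a 47% response rate, contacts needed = 396 / 0.47 ≈ 842.55 → 843.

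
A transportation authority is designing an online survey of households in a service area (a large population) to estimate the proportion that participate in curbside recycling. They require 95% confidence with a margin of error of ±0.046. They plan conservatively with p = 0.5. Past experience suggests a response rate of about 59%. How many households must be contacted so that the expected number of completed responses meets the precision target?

770

For 95% confidence, z = 1.960.
Completed interviews needed: n₀ = 1.960² × 0.2500 / 0.046² ≈ 453.88 → 454.
At a 59% response rate, contacts needed = 454 / 0.59 ≈ 769.49 → 770.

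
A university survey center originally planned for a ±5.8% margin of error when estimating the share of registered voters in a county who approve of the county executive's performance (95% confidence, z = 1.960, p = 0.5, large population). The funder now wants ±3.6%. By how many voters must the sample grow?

456

At ±5.8%: n = 1.960² × 0.2500 / 0.058² ≈ 285.49 → 286.
At ±3.6%: n = 1.960² × 0.2500 / 0.036² ≈ 741.05 → 742.
Additional respondents: 742 − 286 = 456.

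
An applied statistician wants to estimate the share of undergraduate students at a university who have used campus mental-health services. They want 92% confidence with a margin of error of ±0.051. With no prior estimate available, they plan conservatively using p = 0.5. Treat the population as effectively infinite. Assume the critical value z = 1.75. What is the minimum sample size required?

295

With p = 0.5, p(1−p) = 0.25.
n = z²·p(1−p)/E² = 1.75² × 0.2500 / 0.051² = 3.0625 × 0.2500 / 0.002601 ≈ 294.36.
Rounding up gives n = 295.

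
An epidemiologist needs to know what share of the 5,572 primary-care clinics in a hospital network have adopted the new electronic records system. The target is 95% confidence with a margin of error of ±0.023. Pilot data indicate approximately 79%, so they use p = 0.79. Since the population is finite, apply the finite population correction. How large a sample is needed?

For 95% confidence, z = 1.960.
Unadjusted: n₀ = 1.960² × 0.79 × 0.21 / 0.023² ≈ 1204.77, so n₀ = 1205.
Finite population correction with N = 5,572: n = n₀ / (1 + (n₀−1)/N) = 1205 / (1 + 1204/5572) = 1205 / 1.2161 ≈ 990.89.
Rounding up, n = 991.

991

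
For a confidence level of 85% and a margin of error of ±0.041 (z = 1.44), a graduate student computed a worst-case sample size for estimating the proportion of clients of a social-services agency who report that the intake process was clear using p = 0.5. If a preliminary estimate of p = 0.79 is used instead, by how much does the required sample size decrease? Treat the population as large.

104

Conservative (p = 0.5): n = 1.44² × 0.25 / 0.041² ≈ 308.39 → 309.
Using p = 0.79: p(1−p) = 0.1659, so n = 1.44² × 0.1659 / 0.041² ≈ 204.65 → 205.
Reduction: 309 − 205 = 104.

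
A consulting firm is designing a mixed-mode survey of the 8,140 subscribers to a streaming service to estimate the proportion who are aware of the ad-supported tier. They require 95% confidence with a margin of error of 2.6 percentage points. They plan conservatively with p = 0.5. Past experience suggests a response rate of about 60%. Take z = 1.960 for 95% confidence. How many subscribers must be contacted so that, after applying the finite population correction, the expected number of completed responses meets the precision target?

2017

Completed interviews needed (unadjusted): n₀ = 1.960² × 0.2500 / 0.026² ≈ 1420.71 → 1421.
FPC for N = 8,140: n = 1421 / (1 + 1420/8140) = 1421 / 1.1744 ≈ 1209.93 → 1210.
At a 60% response rate, contacts needed = 1210 / 0.60 ≈ 2016.67 → 2017.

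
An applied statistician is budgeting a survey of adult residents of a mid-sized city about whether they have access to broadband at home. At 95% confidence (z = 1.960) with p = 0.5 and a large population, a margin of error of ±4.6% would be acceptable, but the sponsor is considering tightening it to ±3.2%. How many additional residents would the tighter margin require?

At ±4.6%: n = 1.960² × 0.2500 / 0.046² ≈ 453.88 → 454.
At ±3.2%: n = 1.960² × 0.2500 / 0.032² ≈ 937.89 → 938.
Additional respondents: 938 − 454 = 484.

484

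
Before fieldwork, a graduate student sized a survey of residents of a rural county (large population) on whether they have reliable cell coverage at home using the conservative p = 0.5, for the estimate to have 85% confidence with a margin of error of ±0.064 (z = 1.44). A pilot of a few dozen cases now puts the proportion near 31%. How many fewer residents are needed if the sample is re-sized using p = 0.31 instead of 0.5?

18

Conservative (p = 0.5): n = 1.44² × 0.25 / 0.064² ≈ 126.56 → 127.
Using p = 0.31: p(1−p) = 0.2139, so n = 1.44² × 0.2139 / 0.064² ≈ 108.29 → 109.
Reduction: 127 − 109 = 18.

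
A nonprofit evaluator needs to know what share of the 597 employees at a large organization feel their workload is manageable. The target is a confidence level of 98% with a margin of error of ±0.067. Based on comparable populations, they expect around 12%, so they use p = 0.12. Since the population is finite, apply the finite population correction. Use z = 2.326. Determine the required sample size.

Unadjusted: n₀ = 2.326² × 0.12 × 0.88 / 0.067² ≈ 127.27, so n₀ = 128.
Finite population correction with N = 597: n = n₀ / (1 + (n₀−1)/N) = 128 / (1 + 127/597) = 128 / 1.2127 ≈ 105.55.
Rounding up, n = 106.

106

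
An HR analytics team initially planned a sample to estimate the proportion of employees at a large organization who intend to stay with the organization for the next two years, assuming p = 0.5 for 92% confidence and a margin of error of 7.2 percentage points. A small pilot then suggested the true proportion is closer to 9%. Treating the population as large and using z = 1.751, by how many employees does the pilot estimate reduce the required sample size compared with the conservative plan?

Conservative (p = 0.5): n = 1.751² × 0.25 / 0.072² ≈ 147.86 → 148.
Using p = 0.09: p(1−p) = 0.0819, so n = 1.751² × 0.0819 / 0.072² ≈ 48.44 → 49.
Reduction: 148 − 49 = 99.

99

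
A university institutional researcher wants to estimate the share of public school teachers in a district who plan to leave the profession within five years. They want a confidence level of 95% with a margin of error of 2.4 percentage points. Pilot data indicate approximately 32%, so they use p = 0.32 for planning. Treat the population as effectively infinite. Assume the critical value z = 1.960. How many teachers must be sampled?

With p = 0.32, p(1−p) = 0.2176.
n = z²·p(1−p)/E² = 1.960² × 0.2176 / 0.024² = 3.8416 × 0.2176 / 0.000576 ≈ 1451.27.
Rounding up gives n = 1452.

1452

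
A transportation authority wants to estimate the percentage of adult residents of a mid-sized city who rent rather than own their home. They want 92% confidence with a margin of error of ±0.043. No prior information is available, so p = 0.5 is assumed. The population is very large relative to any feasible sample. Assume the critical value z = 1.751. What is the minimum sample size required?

415

With p = 0.5, p(1−p) = 0.25.
n = z²·p(1−p)/E² = 1.751² × 0.2500 / 0.043² = 3.0660 × 0.2500 / 0.001849 ≈ 414.55.
Rounding up gives n = 415.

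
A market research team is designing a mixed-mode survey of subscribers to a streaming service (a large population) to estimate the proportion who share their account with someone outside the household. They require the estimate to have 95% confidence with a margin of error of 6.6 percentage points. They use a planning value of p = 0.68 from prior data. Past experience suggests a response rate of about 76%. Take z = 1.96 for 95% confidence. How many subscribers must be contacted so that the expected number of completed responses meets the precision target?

Completed interviews needed: n₀ = 1.96² × 0.2176 / 0.066² ≈ 191.90 → 192.
At a 76% response rate, contacts needed = 192 / 0.76 ≈ 252.63 → 253.

253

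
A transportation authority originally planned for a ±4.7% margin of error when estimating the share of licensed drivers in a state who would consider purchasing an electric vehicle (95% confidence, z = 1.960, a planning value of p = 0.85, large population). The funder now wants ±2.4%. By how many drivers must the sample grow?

629

At ±4.7%: n = 1.960² × 0.1275 / 0.047² ≈ 221.73 → 222.
At ±2.4%: n = 1.960² × 0.1275 / 0.024² ≈ 850.35 → 851.
Additional respondents: 851 − 222 = 629.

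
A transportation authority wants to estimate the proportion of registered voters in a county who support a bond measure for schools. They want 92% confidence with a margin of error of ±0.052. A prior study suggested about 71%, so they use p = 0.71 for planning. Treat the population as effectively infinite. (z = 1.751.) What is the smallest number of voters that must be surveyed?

234

With p = 0.71, p(1−p) = 0.2059.
n = z²·p(1−p)/E² = 1.751² × 0.2059 / 0.052² = 3.0660 × 0.2059 / 0.002704 ≈ 233.47.
Rounding up gives n = 234.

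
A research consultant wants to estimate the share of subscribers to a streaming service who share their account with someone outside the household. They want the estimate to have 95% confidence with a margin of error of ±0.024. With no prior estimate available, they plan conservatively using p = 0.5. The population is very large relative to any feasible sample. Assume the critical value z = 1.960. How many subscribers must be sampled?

With p = 0.5, p(1−p) = 0.25.
n = z²·p(1−p)/E² = 1.960² × 0.2500 / 0.024² = 3.8416 × 0.2500 / 0.000576 ≈ 1667.36.
Rounding up gives n = 1668.

1668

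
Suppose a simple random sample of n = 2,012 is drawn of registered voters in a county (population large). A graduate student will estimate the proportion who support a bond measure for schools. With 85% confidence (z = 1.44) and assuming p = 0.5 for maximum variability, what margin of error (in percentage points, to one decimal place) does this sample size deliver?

1.6

SE(p̂) = √[p(1−p)/n] = √[0.2500/2012] = 0.01115.
E = z × SE = 1.44 × 0.01115 = 0.01605, or 1.6 percentage points.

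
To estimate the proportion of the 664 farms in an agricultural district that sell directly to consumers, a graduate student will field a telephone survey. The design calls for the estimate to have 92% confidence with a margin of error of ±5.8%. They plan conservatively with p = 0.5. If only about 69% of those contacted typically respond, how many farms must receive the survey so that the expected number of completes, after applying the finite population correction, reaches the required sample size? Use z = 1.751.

Completed interviews needed (unadjusted): n₀ = 1.751² × 0.2500 / 0.058² ≈ 227.85 → 228.
FPC for N = 664: n = 228 / (1 + 227/664) = 228 / 1.3419 ≈ 169.91 → 170.
At a 69% response rate, contacts needed = 170 / 0.69 ≈ 246.38 → 247.

247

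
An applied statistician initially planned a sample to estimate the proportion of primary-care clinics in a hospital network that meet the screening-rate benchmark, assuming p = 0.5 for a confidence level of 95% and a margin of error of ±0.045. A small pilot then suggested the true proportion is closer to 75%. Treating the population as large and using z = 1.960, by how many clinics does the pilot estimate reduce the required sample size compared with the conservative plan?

Conservative (p = 0.5): n = 1.960² × 0.25 / 0.045² ≈ 474.27 → 475.
Using p = 0.75: p(1−p) = 0.1875, so n = 1.960² × 0.1875 / 0.045² ≈ 355.70 → 356.
Reduction: 475 − 356 = 119.

119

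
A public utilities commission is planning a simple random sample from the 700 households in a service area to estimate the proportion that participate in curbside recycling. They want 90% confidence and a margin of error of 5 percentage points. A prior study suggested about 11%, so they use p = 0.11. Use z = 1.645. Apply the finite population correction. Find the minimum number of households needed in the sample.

93

Unadjusted: n₀ = 1.645² × 0.11 × 0.89 / 0.050² ≈ 105.97, so n₀ = 106.
Finite population correction with N = 700: n = n₀ / (1 + (n₀−1)/N) = 106 / (1 + 105/700) = 106 / 1.1500 ≈ 92.17.
Rounding up, n = 93.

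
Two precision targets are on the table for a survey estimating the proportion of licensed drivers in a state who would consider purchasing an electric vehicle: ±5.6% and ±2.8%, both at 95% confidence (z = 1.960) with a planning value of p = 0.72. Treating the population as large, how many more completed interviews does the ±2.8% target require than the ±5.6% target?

At ±5.6%: n = 1.960² × 0.2016 / 0.056² ≈ 246.96 → 247.
At ±2.8%: n = 1.960² × 0.2016 / 0.028² ≈ 987.84 → 988.
Additional respondents: 988 − 247 = 741.

741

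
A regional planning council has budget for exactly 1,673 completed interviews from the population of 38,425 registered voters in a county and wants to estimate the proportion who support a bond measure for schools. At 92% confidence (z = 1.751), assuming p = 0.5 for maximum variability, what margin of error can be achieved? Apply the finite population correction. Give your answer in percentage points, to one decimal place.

Finite-population factor: (N−n)/(N−1) = (38425−1673)/(38425−1) = 0.9565.
SE(p̂) = √[p(1−p)/n · (N−n)/(N−1)] = √[0.2500/1673 × 0.9565] = 0.01196.
E = z × SE = 1.751 × 0.01196 = 0.02093 ≈ 2.1 percentage points.

2.1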